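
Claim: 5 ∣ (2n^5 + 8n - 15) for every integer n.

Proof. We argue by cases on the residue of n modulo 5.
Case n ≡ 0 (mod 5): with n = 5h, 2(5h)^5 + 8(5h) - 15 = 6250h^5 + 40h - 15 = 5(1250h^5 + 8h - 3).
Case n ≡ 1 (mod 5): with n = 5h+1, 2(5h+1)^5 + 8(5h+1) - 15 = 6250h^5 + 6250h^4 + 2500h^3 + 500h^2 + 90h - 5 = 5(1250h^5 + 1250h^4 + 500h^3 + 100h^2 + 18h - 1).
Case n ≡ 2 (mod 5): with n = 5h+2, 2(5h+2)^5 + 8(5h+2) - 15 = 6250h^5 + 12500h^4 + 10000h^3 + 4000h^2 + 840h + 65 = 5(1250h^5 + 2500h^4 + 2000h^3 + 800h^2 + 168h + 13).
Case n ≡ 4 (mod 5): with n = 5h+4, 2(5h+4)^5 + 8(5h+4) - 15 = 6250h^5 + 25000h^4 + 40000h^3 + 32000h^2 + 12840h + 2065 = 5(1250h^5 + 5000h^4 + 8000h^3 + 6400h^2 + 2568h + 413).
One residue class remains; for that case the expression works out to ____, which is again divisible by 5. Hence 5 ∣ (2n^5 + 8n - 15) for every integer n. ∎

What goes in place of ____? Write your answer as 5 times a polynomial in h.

Only n ≡ 3 (mod 5) is unaccounted for. Put n = 5h+3:
2(5h+3)^5 + 8(5h+3) - 15 expands to 6250h^5 + 18750h^4 + 22500h^3 + 13500h^2 + 4090h + 495,
and factoring out 5 leaves 5(1250h^5 + 3750h^4 + 4500h^3 + 2700h^2 + 818h + 99).

5(1250h^5 + 3750h^4 + 4500h^3 + 2700h^2 + 818h + 99)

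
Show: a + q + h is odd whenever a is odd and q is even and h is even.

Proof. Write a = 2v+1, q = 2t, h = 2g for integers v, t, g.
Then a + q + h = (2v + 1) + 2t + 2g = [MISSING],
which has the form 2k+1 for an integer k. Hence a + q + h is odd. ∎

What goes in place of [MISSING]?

2(g + t + v) + 1

(2v + 1) + 2t + 2g = 2g + 2t + 2v + 1
= 2(g + t + v) + 1.
Since g + t + v is an integer, the sum is of the form 2k+1 for an integer k.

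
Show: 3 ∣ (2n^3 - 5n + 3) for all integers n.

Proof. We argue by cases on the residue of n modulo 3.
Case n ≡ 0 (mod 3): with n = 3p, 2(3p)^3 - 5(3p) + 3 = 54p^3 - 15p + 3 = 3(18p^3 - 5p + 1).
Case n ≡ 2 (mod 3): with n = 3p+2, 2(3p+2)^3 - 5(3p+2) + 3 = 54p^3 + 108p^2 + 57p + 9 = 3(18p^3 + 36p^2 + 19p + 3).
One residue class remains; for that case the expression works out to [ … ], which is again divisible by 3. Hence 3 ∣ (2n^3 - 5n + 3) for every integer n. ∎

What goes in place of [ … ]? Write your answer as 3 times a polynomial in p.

Only n ≡ 1 (mod 3) is unaccounted for. Put n = 3p+1:
2(3p+1)^3 - 5(3p+1) + 3 expands to 54p^3 + 54p^2 + 3p,
and factoring out 3 leaves 3(18p^3 + 18p^2 + p).

3(18p^3 + 18p^2 + p)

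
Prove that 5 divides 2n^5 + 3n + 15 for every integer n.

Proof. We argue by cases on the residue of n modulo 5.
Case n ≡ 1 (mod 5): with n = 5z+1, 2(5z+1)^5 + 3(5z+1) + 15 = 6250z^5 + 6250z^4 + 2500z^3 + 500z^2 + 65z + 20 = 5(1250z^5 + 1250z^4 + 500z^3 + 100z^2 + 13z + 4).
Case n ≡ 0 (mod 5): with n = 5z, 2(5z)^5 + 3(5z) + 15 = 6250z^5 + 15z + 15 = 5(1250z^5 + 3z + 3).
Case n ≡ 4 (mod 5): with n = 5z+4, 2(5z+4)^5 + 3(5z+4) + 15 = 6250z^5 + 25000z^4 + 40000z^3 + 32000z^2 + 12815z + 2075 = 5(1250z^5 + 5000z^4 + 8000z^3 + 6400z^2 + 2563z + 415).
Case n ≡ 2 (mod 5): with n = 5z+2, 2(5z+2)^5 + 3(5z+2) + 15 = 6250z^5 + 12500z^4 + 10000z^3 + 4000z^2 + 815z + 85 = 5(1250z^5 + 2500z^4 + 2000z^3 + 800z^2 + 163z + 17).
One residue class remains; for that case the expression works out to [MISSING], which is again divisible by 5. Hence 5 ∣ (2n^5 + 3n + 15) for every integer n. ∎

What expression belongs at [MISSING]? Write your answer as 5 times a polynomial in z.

Only n ≡ 3 (mod 5) is unaccounted for. Put n = 5z+3:
2(5z+3)^5 + 3(5z+3) + 15 expands to 6250z^5 + 18750z^4 + 22500z^3 + 13500z^2 + 4065z + 510,
and factoring out 5 leaves 5(1250z^5 + 3750z^4 + 4500z^3 + 2700z^2 + 813z + 102).

5(1250z^5 + 3750z^4 + 4500z^3 + 2700z^2 + 813z + 102)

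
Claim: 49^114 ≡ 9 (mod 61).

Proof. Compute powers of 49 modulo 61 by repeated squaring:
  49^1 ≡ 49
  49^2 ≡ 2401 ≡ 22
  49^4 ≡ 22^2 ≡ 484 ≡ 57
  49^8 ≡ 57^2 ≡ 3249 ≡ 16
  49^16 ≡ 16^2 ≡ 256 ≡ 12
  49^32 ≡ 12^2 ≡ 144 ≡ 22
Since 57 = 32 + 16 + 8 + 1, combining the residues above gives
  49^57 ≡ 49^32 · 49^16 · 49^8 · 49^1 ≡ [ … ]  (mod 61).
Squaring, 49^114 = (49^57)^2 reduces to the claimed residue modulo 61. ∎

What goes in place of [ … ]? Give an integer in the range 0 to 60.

3

49^32 · 49^16 · 49^8 · 49^1 ≡ 22 · 12 · 16 · 49 = 206976.
206976 mod 61 = 3, so 49^57 ≡ 3 (mod 61).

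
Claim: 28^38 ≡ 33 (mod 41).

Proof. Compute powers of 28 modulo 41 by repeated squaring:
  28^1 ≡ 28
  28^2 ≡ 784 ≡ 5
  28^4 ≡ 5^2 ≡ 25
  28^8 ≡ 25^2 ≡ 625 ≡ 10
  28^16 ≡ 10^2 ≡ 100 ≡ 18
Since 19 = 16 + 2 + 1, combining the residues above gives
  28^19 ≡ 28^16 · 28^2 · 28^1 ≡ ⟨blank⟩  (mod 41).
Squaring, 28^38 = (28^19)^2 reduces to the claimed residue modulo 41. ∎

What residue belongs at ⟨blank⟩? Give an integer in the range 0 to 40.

19

28^16 · 28^2 · 28^1 ≡ 18 · 5 · 28 = 2520.
2520 mod 41 = 19, so 28^19 ≡ 19 (mod 41).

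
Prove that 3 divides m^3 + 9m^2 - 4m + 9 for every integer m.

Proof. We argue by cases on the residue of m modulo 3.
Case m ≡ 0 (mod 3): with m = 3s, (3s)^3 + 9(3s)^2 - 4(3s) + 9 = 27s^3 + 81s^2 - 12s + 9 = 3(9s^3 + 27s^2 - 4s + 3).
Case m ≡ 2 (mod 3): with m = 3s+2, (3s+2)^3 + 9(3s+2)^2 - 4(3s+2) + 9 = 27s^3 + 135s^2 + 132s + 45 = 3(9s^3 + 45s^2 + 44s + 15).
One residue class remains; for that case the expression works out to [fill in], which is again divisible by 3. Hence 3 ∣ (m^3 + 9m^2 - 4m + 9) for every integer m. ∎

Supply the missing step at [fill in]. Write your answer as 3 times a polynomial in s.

The residues treated are {0, 2}, so the missing case is m ≡ 1 (mod 3); write m = 3s+1.
Then (3s+1)^3 + 9(3s+1)^2 - 4(3s+1) + 9 = 27s^3 + 108s^2 + 51s + 15 = 3(9s^3 + 36s^2 + 17s + 5).

3(9s^3 + 36s^2 + 17s + 5)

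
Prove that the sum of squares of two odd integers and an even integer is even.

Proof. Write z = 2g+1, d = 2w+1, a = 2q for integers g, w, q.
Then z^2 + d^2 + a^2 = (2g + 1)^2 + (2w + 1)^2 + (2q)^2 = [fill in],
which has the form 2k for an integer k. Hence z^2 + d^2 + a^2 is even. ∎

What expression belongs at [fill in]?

Expanding: (2g + 1)^2 + (2w + 1)^2 + (2q)^2 = 4g^2 + 4g + 4q^2 + 4w^2 + 4w + 2.
Every term is even; pulling out the factor of 2 gives 2(2g^2 + 2g + 2q^2 + 2w^2 + 2w + 1).

2(2g^2 + 2g + 2q^2 + 2w^2 + 2w + 1)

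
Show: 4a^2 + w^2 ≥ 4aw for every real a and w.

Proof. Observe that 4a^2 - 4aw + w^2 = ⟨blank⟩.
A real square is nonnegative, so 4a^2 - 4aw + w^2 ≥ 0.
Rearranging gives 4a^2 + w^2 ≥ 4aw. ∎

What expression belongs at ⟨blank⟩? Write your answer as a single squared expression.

(2a - w)^2

The leading and trailing coefficients are 2^2 and 1^2, and 4 = 2·2·1, so the trinomial is (2a - w)^2.
Hence 4a^2 - 4aw + w^2 ≥ 0.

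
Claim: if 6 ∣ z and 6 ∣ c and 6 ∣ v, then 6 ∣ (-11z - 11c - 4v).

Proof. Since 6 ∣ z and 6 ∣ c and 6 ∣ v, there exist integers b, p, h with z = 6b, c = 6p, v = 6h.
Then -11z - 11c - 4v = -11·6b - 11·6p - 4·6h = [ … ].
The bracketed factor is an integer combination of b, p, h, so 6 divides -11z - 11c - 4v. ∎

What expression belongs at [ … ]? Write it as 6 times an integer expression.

Each term has a factor of 6: -11·6b - 11·6p - 4·6h = 6·(-11b - 4h - 11p).
Since -11b - 4h - 11p is an integer, 6 ∣ (-11z - 11c - 4v).

6(-11b - 4h - 11p)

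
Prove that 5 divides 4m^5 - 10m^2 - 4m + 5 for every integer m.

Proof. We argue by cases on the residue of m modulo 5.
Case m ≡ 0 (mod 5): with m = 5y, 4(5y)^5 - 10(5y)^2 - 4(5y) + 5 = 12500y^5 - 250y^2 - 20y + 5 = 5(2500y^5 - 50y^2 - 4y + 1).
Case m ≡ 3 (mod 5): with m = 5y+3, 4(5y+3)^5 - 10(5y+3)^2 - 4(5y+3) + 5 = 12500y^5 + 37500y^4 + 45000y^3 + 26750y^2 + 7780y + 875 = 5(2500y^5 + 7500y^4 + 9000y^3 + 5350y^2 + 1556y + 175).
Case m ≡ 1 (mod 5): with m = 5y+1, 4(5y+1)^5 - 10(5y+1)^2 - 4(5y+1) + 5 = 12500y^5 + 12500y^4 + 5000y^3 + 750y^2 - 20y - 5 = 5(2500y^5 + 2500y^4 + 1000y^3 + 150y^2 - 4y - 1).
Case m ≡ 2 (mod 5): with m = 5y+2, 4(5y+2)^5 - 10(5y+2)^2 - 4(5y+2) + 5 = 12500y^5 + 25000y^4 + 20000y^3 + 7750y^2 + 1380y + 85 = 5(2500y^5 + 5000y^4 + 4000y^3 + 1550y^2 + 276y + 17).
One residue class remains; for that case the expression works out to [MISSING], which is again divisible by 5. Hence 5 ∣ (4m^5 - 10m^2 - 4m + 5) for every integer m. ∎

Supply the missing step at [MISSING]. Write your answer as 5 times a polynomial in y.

The residues treated are {0, 3, 1, 2}, so the missing case is m ≡ 4 (mod 5); write m = 5y+4.
Then 4(5y+4)^5 - 10(5y+4)^2 - 4(5y+4) + 5 = 12500y^5 + 50000y^4 + 80000y^3 + 63750y^2 + 25180y + 3925 = 5(2500y^5 + 10000y^4 + 16000y^3 + 12750y^2 + 5036y + 785).

5(2500y^5 + 10000y^4 + 16000y^3 + 12750y^2 + 5036y + 785)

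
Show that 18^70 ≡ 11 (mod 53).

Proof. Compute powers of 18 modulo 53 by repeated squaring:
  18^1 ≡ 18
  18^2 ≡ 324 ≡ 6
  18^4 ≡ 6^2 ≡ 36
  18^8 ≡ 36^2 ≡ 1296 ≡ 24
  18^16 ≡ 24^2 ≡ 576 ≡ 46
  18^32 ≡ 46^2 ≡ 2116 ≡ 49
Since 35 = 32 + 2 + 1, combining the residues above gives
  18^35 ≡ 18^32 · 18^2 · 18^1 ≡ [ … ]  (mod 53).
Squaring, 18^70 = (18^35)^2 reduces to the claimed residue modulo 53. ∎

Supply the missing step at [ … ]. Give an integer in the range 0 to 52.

45

18^32 · 18^2 · 18^1 ≡ 49 · 6 · 18 = 5292.
5292 mod 53 = 45, so 18^35 ≡ 45 (mod 53).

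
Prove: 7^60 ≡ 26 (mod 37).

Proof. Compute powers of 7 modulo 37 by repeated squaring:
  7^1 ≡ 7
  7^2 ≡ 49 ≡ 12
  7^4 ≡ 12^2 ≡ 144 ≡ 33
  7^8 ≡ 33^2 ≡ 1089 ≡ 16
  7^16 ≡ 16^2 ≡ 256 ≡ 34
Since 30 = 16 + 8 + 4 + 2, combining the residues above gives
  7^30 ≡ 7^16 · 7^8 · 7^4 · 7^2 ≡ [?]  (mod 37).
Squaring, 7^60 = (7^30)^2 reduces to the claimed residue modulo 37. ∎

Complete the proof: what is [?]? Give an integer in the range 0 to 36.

Multiply the listed residues: 34 · 16 · 33 · 12 = 544 → 17952 → 215424.
Reducing modulo 37: 215424 = 5822·37 + 10, so 7^30 ≡ 10.

10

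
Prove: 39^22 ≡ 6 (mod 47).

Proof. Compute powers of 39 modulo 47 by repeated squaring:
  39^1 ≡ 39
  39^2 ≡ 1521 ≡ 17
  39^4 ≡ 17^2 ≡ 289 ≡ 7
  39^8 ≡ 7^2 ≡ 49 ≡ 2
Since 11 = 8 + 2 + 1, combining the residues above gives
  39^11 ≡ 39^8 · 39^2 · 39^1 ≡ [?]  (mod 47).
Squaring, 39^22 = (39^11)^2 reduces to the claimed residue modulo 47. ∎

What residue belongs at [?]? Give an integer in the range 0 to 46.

10

39^8 · 39^2 · 39^1 ≡ 2 · 17 · 39 = 1326.
1326 mod 47 = 10, so 39^11 ≡ 10 (mod 47).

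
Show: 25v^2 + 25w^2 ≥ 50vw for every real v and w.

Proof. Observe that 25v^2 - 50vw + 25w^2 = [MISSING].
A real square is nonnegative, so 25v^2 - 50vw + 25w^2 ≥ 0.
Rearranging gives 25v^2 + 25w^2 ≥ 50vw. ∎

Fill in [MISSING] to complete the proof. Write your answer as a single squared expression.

25v^2 - 50vw + 25w^2 is a perfect-square trinomial: the outer terms are (5v)^2 and (5w)^2, and the cross term is -2·5v·5w.
So 25v^2 - 50vw + 25w^2 = (5v - 5w)^2 ≥ 0.

(5v - 5w)^2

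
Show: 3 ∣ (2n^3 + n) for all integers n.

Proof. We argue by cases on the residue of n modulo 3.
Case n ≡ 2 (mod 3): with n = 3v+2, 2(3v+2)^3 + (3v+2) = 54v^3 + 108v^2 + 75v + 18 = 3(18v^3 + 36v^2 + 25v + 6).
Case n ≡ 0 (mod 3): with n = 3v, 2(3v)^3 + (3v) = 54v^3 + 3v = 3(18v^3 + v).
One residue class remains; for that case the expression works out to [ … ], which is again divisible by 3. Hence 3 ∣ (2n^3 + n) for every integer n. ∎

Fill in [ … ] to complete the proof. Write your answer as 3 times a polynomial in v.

The residues treated are {2, 0}, so the missing case is n ≡ 1 (mod 3); write n = 3v+1.
Then 2(3v+1)^3 + (3v+1) = 54v^3 + 54v^2 + 21v + 3 = 3(18v^3 + 18v^2 + 7v + 1).

3(18v^3 + 18v^2 + 7v + 1)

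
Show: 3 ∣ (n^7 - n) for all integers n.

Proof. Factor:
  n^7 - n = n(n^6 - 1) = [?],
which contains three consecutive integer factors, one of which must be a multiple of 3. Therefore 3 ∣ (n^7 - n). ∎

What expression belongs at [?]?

(n - 1)n(n + 1)(n^4 + n^2 + 1)

n^6 - 1 = (n^2 - 1)(n^4 + n^2 + 1), and n^2 - 1 = (n-1)(n+1).
So n(n^6 - 1) = (n - 1)n(n + 1)(n^4 + n^2 + 1).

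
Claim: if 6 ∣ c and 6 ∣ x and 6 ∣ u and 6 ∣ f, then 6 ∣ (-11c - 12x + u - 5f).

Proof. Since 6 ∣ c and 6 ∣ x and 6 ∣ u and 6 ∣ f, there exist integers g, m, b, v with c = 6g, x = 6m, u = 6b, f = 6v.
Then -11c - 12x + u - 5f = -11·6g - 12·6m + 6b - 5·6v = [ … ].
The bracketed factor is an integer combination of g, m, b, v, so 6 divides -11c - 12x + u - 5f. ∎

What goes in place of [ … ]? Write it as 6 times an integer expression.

Pull the common 6 out of every term: -11·6g - 12·6m + 6b - 5·6v = 6(b - 11g - 12m - 5v).
b - 11g - 12m - 5v is an integer, which exhibits the divisibility.

6(b - 11g - 12m - 5v)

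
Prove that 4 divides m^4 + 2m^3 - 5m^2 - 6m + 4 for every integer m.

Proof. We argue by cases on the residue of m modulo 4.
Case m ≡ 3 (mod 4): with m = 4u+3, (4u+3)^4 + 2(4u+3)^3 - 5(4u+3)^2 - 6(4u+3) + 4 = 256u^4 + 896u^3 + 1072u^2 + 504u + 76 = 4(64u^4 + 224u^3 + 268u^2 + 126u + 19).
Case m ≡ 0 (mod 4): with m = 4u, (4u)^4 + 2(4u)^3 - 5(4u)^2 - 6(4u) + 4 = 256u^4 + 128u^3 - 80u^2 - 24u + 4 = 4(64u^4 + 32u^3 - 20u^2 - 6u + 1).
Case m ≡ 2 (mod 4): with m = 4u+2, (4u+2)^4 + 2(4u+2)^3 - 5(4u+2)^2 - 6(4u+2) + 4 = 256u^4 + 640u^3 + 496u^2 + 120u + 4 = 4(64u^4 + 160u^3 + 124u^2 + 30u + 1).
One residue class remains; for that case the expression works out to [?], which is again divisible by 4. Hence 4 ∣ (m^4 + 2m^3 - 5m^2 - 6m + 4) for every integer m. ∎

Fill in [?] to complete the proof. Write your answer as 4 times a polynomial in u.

4(64u^4 + 96u^3 + 28u^2 - 6u - 1)

Only m ≡ 1 (mod 4) is unaccounted for. Put m = 4u+1:
(4u+1)^4 + 2(4u+1)^3 - 5(4u+1)^2 - 6(4u+1) + 4 expands to 256u^4 + 384u^3 + 112u^2 - 24u - 4,
and factoring out 4 leaves 4(64u^4 + 96u^3 + 28u^2 - 6u - 1).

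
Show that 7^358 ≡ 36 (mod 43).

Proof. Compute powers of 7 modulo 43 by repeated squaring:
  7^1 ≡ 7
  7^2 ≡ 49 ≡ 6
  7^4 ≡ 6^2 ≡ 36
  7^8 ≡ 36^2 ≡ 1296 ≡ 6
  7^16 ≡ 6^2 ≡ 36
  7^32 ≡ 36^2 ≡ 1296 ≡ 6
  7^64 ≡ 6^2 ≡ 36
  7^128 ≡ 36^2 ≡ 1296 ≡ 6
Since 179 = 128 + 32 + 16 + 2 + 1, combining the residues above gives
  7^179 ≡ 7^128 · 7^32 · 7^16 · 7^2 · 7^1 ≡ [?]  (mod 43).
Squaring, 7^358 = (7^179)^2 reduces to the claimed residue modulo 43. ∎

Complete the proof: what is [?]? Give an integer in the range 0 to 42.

7^128 · 7^32 · 7^16 · 7^2 · 7^1 ≡ 6 · 6 · 36 · 6 · 7 = 54432.
54432 mod 43 = 37, so 7^179 ≡ 37 (mod 43).

37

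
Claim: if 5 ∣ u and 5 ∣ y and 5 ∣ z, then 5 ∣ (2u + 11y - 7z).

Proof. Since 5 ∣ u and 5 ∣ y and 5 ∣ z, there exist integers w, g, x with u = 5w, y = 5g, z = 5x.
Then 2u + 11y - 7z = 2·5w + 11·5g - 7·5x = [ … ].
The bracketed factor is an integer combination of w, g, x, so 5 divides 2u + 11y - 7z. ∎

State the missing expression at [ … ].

Each term has a factor of 5: 2·5w + 11·5g - 7·5x = 5·(11g + 2w - 7x).
Since 11g + 2w - 7x is an integer, 5 ∣ (2u + 11y - 7z).

5(11g + 2w - 7x)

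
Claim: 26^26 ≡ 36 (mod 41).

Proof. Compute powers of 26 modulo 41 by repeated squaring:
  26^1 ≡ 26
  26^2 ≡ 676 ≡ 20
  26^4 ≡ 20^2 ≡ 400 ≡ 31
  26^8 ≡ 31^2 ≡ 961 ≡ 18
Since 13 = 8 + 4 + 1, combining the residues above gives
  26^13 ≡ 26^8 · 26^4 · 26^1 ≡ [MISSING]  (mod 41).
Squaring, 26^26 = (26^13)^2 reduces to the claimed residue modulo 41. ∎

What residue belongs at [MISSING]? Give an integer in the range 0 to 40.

26^8 · 26^4 · 26^1 ≡ 18 · 31 · 26 = 14508.
14508 mod 41 = 35, so 26^13 ≡ 35 (mod 41).

35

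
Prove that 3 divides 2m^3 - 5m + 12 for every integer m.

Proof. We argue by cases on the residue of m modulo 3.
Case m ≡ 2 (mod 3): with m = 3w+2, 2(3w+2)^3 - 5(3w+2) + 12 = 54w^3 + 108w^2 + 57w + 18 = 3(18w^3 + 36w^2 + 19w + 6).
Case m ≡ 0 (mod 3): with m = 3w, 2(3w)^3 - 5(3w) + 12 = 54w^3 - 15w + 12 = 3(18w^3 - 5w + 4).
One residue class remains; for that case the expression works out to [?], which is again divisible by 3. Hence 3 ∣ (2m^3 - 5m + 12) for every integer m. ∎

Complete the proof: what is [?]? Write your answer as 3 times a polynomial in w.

The residues treated are {2, 0}, so the missing case is m ≡ 1 (mod 3); write m = 3w+1.
Then 2(3w+1)^3 - 5(3w+1) + 12 = 54w^3 + 54w^2 + 3w + 9 = 3(18w^3 + 18w^2 + w + 3).

3(18w^3 + 18w^2 + w + 3)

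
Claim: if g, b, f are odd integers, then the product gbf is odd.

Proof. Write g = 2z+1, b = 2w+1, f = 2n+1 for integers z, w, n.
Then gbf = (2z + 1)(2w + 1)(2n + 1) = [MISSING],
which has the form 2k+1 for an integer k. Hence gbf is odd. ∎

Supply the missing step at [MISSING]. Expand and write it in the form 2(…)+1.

Expanding: (2z + 1)(2w + 1)(2n + 1) = 8nwz + 4nw + 4nz + 2n + 4wz + 2w + 2z + 1.
Every term except the constant is even, so this is 2(4nwz + 2nw + 2nz + n + 2wz + w + z) + 1,
and 4nwz + 2nw + 2nz + n + 2wz + w + z ∈ ℤ gives the required form.

2(4nwz + 2nw + 2nz + n + 2wz + w + z) + 1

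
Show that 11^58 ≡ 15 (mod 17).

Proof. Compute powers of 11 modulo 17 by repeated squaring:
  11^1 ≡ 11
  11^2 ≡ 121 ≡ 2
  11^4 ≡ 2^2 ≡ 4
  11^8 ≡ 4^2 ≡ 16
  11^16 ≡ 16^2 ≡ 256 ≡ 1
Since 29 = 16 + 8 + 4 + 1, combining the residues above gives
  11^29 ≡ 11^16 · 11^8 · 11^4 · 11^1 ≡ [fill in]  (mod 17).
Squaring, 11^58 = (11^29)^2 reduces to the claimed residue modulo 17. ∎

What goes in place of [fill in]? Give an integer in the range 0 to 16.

7

11^16 · 11^8 · 11^4 · 11^1 ≡ 1 · 16 · 4 · 11 = 704.
704 mod 17 = 7, so 11^29 ≡ 7 (mod 17).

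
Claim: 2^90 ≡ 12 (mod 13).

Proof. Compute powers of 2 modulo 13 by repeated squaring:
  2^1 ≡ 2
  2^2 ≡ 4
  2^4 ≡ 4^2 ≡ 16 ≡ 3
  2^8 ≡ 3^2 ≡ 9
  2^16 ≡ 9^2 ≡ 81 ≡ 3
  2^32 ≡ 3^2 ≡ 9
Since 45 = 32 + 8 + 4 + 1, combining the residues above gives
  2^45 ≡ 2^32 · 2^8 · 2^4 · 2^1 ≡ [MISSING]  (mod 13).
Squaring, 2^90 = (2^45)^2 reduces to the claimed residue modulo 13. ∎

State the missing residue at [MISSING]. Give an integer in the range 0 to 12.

5

2^32 · 2^8 · 2^4 · 2^1 ≡ 9 · 9 · 3 · 2 = 486.
486 mod 13 = 5, so 2^45 ≡ 5 (mod 13).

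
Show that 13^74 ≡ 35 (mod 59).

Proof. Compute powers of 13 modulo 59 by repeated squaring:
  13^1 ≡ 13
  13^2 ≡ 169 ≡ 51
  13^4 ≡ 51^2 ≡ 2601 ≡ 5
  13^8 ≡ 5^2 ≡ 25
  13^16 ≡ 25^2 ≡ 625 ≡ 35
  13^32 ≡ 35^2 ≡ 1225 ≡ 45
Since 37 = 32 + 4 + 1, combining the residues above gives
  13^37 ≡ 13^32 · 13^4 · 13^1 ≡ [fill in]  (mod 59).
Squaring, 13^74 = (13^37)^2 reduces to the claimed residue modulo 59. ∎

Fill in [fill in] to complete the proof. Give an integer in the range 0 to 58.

34

13^32 · 13^4 · 13^1 ≡ 45 · 5 · 13 = 2925.
2925 mod 59 = 34, so 13^37 ≡ 34 (mod 59).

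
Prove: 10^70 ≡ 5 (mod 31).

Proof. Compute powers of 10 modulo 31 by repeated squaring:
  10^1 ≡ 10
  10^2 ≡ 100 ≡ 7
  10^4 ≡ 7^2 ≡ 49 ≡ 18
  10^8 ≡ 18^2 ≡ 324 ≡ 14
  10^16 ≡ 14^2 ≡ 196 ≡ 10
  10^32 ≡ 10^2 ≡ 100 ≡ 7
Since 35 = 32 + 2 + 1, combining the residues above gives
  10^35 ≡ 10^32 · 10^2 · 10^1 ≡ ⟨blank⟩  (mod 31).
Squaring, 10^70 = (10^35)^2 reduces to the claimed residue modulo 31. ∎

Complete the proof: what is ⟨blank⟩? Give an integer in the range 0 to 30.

25

Multiply the listed residues: 7 · 7 · 10 = 49 → 490.
Reducing modulo 31: 490 = 15·31 + 25, so 10^35 ≡ 25.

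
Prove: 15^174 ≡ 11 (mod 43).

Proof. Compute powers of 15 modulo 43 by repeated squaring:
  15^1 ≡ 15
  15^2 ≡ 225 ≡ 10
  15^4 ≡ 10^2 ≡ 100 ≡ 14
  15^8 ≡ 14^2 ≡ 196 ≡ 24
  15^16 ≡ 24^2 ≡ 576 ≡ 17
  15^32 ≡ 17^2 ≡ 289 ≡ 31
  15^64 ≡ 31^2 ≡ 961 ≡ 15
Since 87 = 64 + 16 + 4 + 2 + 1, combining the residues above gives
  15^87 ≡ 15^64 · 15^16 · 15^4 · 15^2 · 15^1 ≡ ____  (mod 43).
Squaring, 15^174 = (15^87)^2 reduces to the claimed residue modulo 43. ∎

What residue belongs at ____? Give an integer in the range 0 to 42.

21

15^64 · 15^16 · 15^4 · 15^2 · 15^1 ≡ 15 · 17 · 14 · 10 · 15 = 535500.
535500 mod 43 = 21, so 15^87 ≡ 21 (mod 43).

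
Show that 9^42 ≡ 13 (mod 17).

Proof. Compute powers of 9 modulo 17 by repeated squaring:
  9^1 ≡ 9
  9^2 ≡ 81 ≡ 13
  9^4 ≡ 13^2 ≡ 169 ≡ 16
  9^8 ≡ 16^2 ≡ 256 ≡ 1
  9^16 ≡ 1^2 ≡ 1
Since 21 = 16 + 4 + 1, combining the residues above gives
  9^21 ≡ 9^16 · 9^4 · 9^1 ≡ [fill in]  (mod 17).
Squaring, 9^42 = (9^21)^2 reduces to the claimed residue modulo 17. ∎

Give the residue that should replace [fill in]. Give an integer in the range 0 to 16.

8

Multiply the listed residues: 1 · 16 · 9 = 16 → 144.
Reducing modulo 17: 144 = 8·17 + 8, so 9^21 ≡ 8.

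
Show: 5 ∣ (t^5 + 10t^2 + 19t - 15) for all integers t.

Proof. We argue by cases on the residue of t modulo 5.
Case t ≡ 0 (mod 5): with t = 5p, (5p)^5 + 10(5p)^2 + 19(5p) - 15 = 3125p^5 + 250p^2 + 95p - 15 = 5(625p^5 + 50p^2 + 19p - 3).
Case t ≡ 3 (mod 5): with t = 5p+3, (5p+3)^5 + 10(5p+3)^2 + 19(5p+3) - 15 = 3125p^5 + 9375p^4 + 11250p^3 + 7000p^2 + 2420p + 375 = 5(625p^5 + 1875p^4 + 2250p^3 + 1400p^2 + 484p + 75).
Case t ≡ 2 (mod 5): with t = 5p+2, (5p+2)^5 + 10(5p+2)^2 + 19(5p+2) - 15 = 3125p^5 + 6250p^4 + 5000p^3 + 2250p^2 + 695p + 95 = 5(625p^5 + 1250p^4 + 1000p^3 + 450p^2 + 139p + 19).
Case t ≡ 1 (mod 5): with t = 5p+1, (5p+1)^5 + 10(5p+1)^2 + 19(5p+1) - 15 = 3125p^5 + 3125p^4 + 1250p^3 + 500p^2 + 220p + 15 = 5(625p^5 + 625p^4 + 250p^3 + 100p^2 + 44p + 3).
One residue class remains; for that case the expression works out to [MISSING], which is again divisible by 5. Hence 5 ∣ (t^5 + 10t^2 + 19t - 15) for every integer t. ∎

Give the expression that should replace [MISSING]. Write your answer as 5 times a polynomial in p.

5(625p^5 + 2500p^4 + 4000p^3 + 3250p^2 + 1379p + 249)

Only t ≡ 4 (mod 5) is unaccounted for. Put t = 5p+4:
(5p+4)^5 + 10(5p+4)^2 + 19(5p+4) - 15 expands to 3125p^5 + 12500p^4 + 20000p^3 + 16250p^2 + 6895p + 1245,
and factoring out 5 leaves 5(625p^5 + 2500p^4 + 4000p^3 + 3250p^2 + 1379p + 249).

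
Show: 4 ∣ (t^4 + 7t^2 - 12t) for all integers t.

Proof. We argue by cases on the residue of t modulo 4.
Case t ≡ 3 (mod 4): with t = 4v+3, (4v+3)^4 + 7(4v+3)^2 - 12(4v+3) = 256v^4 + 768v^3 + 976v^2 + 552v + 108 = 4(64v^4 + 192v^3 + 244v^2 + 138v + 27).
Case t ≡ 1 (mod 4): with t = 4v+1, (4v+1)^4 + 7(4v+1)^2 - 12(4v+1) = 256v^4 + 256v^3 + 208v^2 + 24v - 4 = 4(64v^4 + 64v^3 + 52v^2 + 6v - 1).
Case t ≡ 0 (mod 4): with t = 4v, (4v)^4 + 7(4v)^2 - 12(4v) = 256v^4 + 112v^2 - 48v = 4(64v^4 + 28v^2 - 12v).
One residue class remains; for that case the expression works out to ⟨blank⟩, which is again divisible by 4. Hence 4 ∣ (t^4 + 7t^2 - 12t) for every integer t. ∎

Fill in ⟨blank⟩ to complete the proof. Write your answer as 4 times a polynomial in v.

The residues treated are {3, 1, 0}, so the missing case is t ≡ 2 (mod 4); write t = 4v+2.
Then (4v+2)^4 + 7(4v+2)^2 - 12(4v+2) = 256v^4 + 512v^3 + 496v^2 + 192v + 20 = 4(64v^4 + 128v^3 + 124v^2 + 48v + 5).

4(64v^4 + 128v^3 + 124v^2 + 48v + 5)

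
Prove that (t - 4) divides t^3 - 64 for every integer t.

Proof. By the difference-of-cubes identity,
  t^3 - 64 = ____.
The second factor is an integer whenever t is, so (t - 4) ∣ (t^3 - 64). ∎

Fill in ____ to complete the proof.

Polynomial division of t^3 - 64 by t - 4 leaves remainder 0 and quotient t^2 + 4t + 16.
Hence t^3 - 64 = (t - 4)(t^2 + 4t + 16).

(t - 4)(t^2 + 4t + 16)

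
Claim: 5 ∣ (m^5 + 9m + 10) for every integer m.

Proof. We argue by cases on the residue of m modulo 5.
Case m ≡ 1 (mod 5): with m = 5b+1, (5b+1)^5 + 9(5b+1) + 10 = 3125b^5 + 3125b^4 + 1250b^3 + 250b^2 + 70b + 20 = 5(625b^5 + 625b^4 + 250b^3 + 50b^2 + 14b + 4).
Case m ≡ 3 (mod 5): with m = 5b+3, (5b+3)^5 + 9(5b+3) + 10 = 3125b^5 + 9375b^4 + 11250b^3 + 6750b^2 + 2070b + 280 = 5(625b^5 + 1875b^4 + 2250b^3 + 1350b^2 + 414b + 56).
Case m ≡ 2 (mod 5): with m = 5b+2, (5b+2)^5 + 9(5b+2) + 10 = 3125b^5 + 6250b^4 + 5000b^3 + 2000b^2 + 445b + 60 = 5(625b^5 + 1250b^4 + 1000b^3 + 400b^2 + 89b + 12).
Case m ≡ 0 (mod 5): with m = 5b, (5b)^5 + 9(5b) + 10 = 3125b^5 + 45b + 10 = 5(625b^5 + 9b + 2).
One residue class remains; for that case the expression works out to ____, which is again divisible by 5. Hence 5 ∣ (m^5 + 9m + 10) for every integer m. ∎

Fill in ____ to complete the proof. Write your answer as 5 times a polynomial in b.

The residues treated are {1, 3, 2, 0}, so the missing case is m ≡ 4 (mod 5); write m = 5b+4.
Then (5b+4)^5 + 9(5b+4) + 10 = 3125b^5 + 12500b^4 + 20000b^3 + 16000b^2 + 6445b + 1070 = 5(625b^5 + 2500b^4 + 4000b^3 + 3200b^2 + 1289b + 214).

5(625b^5 + 2500b^4 + 4000b^3 + 3200b^2 + 1289b + 214)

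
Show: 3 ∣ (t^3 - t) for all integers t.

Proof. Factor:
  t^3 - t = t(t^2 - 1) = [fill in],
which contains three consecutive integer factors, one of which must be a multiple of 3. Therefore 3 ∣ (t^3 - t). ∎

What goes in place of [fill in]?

t(t^2 - 1) = t(t - 1)(t + 1) = (t - 1)t(t + 1).
These three factors are consecutive integers, so their product is divisible by 3.

(t - 1)t(t + 1)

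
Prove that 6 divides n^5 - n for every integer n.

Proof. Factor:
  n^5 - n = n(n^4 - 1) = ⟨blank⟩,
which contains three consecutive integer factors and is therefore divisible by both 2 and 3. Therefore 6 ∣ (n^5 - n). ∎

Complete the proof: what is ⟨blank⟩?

n^4 - 1 = (n^2 - 1)(n^2 + 1), and n^2 - 1 = (n-1)(n+1).
So n(n^4 - 1) = (n - 1)n(n + 1)(n^2 + 1).

(n - 1)n(n + 1)(n^2 + 1)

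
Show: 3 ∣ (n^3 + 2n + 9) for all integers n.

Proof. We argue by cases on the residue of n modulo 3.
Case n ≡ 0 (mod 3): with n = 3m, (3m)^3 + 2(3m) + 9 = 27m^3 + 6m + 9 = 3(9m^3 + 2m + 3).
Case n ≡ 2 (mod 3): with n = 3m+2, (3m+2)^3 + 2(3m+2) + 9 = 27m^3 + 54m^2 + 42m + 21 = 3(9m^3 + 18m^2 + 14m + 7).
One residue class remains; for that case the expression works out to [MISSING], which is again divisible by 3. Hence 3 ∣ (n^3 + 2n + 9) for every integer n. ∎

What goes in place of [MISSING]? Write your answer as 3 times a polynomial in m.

The residues treated are {0, 2}, so the missing case is n ≡ 1 (mod 3); write n = 3m+1.
Then (3m+1)^3 + 2(3m+1) + 9 = 27m^3 + 27m^2 + 15m + 12 = 3(9m^3 + 9m^2 + 5m + 4).

3(9m^3 + 9m^2 + 5m + 4)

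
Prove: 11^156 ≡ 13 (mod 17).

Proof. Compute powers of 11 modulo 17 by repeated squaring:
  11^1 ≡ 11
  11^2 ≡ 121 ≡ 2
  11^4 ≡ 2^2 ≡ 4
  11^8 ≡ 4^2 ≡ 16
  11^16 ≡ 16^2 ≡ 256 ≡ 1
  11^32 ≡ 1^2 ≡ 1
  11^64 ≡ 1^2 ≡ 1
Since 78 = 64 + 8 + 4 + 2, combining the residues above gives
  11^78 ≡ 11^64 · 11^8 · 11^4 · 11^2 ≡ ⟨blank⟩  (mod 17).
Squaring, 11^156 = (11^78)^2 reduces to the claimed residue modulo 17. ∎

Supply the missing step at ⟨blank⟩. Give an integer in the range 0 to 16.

9

11^64 · 11^8 · 11^4 · 11^2 ≡ 1 · 16 · 4 · 2 = 128.
128 mod 17 = 9, so 11^78 ≡ 9 (mod 17).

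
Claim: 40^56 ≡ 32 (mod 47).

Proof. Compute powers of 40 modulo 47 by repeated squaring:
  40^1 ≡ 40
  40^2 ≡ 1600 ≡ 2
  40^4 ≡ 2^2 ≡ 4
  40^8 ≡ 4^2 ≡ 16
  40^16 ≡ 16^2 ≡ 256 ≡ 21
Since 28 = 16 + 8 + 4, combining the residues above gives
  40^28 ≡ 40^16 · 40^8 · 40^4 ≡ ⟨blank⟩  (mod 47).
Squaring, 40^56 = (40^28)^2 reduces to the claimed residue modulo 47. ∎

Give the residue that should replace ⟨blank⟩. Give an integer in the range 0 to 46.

28

Multiply the listed residues: 21 · 16 · 4 = 336 → 1344.
Reducing modulo 47: 1344 = 28·47 + 28, so 40^28 ≡ 28.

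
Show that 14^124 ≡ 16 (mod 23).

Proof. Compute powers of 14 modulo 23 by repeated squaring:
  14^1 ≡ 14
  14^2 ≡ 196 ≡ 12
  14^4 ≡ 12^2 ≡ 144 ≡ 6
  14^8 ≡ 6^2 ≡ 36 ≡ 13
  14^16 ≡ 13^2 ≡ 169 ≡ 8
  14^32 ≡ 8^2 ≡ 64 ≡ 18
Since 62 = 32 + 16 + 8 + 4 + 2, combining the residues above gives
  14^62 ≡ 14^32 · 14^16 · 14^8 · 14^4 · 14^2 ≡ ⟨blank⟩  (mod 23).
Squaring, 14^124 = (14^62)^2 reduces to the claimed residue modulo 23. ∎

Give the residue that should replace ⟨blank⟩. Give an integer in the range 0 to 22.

Multiply the listed residues: 18 · 8 · 13 · 6 · 12 = 144 → 1872 → 11232 → 134784.
Reducing modulo 23: 134784 = 5860·23 + 4, so 14^62 ≡ 4.

4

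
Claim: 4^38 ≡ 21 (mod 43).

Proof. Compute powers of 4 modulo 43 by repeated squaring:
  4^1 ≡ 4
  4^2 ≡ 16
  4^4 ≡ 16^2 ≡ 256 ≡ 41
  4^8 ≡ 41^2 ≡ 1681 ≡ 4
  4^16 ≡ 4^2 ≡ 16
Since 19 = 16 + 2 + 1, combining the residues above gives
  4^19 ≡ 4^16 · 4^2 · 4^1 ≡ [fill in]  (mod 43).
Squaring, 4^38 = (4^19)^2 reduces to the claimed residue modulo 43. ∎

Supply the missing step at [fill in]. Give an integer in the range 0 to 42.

35

Multiply the listed residues: 16 · 16 · 4 = 256 → 1024.
Reducing modulo 43: 1024 = 23·43 + 35, so 4^19 ≡ 35.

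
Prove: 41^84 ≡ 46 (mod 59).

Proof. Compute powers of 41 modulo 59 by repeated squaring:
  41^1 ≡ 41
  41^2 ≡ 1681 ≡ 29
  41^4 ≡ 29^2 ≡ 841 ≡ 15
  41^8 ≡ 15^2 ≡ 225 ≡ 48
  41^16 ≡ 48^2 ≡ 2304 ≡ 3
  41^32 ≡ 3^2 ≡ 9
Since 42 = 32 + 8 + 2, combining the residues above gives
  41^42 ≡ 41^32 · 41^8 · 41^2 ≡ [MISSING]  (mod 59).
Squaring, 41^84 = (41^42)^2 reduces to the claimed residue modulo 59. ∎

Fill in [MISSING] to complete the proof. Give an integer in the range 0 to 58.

20

Multiply the listed residues: 9 · 48 · 29 = 432 → 12528.
Reducing modulo 59: 12528 = 212·59 + 20, so 41^42 ≡ 20.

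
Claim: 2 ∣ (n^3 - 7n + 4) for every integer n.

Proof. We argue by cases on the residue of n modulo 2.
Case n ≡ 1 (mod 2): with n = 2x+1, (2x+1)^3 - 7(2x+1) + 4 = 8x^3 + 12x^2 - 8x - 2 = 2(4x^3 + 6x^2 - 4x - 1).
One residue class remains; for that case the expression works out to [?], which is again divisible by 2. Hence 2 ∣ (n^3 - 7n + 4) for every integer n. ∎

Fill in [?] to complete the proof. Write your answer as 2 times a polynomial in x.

Only n ≡ 0 (mod 2) is unaccounted for. Put n = 2x:
(2x)^3 - 7(2x) + 4 expands to 8x^3 - 14x + 4,
and factoring out 2 leaves 2(4x^3 - 7x + 2).

2(4x^3 - 7x + 2)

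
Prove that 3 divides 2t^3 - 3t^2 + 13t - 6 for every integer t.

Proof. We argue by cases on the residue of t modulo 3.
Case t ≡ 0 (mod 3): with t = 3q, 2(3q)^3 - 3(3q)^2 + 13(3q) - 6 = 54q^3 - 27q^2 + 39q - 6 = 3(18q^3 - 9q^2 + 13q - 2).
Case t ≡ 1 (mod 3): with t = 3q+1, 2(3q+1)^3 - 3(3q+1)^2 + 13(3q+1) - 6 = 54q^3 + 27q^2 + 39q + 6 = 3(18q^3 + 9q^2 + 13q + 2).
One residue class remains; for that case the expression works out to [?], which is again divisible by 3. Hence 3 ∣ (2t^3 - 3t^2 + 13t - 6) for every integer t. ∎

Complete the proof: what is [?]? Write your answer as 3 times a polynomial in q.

3(18q^3 + 27q^2 + 25q + 8)

The residues treated are {0, 1}, so the missing case is t ≡ 2 (mod 3); write t = 3q+2.
Then 2(3q+2)^3 - 3(3q+2)^2 + 13(3q+2) - 6 = 54q^3 + 81q^2 + 75q + 24 = 3(18q^3 + 27q^2 + 25q + 8).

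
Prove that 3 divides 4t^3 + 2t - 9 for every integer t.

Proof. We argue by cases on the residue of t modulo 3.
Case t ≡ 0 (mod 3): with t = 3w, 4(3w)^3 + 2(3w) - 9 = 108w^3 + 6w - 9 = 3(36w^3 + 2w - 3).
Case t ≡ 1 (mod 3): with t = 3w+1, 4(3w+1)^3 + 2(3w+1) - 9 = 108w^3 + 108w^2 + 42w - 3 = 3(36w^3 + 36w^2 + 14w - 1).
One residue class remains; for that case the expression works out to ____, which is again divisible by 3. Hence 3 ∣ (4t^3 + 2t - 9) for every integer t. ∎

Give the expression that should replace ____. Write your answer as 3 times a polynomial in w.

Only t ≡ 2 (mod 3) is unaccounted for. Put t = 3w+2:
4(3w+2)^3 + 2(3w+2) - 9 expands to 108w^3 + 216w^2 + 150w + 27,
and factoring out 3 leaves 3(36w^3 + 72w^2 + 50w + 9).

3(36w^3 + 72w^2 + 50w + 9)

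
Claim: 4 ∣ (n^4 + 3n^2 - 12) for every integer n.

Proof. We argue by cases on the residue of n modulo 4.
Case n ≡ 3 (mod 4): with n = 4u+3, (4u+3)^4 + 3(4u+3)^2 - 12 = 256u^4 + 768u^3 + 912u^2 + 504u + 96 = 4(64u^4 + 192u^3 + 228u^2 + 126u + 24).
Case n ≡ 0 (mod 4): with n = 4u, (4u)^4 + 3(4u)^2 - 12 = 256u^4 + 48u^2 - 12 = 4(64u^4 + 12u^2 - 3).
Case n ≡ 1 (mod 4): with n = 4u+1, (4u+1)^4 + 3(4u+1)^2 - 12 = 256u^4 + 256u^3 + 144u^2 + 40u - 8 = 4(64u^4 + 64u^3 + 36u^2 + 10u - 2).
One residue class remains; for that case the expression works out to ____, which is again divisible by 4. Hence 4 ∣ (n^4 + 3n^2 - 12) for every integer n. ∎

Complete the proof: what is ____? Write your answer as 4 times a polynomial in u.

4(64u^4 + 128u^3 + 108u^2 + 44u + 4)

The residues treated are {3, 0, 1}, so the missing case is n ≡ 2 (mod 4); write n = 4u+2.
Then (4u+2)^4 + 3(4u+2)^2 - 12 = 256u^4 + 512u^3 + 432u^2 + 176u + 16 = 4(64u^4 + 128u^3 + 108u^2 + 44u + 4).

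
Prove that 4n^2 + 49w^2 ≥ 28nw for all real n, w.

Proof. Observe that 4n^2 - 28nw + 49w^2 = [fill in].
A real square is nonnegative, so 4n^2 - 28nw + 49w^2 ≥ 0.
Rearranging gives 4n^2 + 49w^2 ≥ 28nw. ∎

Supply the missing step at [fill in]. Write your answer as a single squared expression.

(2n - 7w)^2

4n^2 - 28nw + 49w^2 is a perfect-square trinomial: the outer terms are (2n)^2 and (7w)^2, and the cross term is -2·2n·7w.
So 4n^2 - 28nw + 49w^2 = (2n - 7w)^2 ≥ 0.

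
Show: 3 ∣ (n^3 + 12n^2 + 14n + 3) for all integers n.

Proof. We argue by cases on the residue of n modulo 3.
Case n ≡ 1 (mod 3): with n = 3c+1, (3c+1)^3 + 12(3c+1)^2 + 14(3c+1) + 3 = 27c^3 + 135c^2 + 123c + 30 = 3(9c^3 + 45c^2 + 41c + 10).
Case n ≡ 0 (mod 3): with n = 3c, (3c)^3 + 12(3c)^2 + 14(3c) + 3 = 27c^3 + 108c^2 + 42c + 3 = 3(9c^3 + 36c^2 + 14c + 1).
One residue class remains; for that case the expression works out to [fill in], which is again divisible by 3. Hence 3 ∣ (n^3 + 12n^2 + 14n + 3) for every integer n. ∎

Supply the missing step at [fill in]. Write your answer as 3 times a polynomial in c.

The residues treated are {1, 0}, so the missing case is n ≡ 2 (mod 3); write n = 3c+2.
Then (3c+2)^3 + 12(3c+2)^2 + 14(3c+2) + 3 = 27c^3 + 162c^2 + 222c + 87 = 3(9c^3 + 54c^2 + 74c + 29).

3(9c^3 + 54c^2 + 74c + 29)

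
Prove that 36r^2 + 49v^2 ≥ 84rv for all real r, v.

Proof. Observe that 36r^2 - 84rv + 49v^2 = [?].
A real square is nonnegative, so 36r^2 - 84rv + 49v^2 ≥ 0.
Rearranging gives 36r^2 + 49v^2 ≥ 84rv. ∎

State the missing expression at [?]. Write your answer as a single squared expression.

The leading and trailing coefficients are 6^2 and 7^2, and 84 = 2·6·7, so the trinomial is (6r - 7v)^2.
Hence 36r^2 - 84rv + 49v^2 ≥ 0.

(6r - 7v)^2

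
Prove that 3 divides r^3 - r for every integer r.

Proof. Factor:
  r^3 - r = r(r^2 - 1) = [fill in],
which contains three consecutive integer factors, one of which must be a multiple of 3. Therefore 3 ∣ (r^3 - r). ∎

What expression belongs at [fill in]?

(r - 1)r(r + 1)

r(r^2 - 1) = r(r - 1)(r + 1) = (r - 1)r(r + 1).
These three factors are consecutive integers, so their product is divisible by 3.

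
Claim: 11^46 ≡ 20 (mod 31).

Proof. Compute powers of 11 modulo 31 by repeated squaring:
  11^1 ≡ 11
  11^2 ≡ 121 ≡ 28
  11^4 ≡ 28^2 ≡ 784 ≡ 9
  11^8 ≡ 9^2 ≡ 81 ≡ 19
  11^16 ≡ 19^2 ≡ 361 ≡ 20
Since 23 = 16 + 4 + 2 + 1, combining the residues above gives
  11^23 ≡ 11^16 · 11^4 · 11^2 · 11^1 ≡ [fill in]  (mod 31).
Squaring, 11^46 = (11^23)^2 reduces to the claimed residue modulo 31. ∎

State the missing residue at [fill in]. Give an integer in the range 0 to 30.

12

11^16 · 11^4 · 11^2 · 11^1 ≡ 20 · 9 · 28 · 11 = 55440.
55440 mod 31 = 12, so 11^23 ≡ 12 (mod 31).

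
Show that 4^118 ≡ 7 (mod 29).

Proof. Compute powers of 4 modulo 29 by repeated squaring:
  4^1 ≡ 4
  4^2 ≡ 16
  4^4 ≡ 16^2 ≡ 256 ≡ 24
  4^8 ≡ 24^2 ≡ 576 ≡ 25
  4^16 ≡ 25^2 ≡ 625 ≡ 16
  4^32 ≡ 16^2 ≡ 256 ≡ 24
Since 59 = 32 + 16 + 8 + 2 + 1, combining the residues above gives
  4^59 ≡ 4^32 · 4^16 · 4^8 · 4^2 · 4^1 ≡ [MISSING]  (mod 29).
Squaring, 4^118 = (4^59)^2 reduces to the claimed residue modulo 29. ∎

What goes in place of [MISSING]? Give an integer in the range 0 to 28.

Multiply the listed residues: 24 · 16 · 25 · 16 · 4 = 384 → 9600 → 153600 → 614400.
Reducing modulo 29: 614400 = 21186·29 + 6, so 4^59 ≡ 6.

6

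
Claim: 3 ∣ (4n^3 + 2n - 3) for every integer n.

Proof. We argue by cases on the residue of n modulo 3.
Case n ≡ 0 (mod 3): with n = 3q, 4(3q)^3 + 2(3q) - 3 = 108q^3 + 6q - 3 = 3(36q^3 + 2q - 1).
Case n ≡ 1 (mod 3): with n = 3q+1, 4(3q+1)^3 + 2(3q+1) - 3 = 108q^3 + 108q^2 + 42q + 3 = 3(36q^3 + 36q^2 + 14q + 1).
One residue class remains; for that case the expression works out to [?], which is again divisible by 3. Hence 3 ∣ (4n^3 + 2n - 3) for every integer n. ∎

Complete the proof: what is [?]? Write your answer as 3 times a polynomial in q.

The residues treated are {0, 1}, so the missing case is n ≡ 2 (mod 3); write n = 3q+2.
Then 4(3q+2)^3 + 2(3q+2) - 3 = 108q^3 + 216q^2 + 150q + 33 = 3(36q^3 + 72q^2 + 50q + 11).

3(36q^3 + 72q^2 + 50q + 11)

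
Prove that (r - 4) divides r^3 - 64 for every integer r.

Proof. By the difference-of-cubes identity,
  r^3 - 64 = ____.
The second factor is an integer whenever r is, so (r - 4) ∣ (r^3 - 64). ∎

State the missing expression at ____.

a^3 - b^3 = (a - b)(a^2 + ab + b^2). With a = r, b = 4:
r^3 - 64 = (r - 4)(r^2 + 4r + 16).

(r - 4)(r^2 + 4r + 16)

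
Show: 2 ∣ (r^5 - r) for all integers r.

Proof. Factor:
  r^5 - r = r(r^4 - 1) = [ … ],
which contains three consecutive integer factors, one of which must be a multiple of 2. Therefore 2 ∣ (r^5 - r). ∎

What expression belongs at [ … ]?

r^4 - 1 = (r^2 - 1)(r^2 + 1), and r^2 - 1 = (r-1)(r+1).
So r(r^4 - 1) = (r - 1)r(r + 1)(r^2 + 1).

(r - 1)r(r + 1)(r^2 + 1)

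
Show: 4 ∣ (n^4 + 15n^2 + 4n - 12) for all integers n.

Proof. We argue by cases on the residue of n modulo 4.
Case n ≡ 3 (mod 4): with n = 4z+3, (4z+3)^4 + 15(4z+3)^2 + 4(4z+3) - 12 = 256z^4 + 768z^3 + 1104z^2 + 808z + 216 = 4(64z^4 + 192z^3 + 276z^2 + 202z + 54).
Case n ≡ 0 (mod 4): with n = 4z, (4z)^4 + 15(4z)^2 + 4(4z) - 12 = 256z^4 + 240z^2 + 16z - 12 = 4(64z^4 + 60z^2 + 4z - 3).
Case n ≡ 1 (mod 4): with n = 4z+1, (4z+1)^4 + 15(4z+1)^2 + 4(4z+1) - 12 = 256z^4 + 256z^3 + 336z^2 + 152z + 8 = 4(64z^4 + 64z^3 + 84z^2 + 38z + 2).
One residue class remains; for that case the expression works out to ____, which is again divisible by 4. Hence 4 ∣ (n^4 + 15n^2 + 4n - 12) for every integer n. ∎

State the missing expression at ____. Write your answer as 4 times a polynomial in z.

4(64z^4 + 128z^3 + 156z^2 + 96z + 18)

The residues treated are {3, 0, 1}, so the missing case is n ≡ 2 (mod 4); write n = 4z+2.
Then (4z+2)^4 + 15(4z+2)^2 + 4(4z+2) - 12 = 256z^4 + 512z^3 + 624z^2 + 384z + 72 = 4(64z^4 + 128z^3 + 156z^2 + 96z + 18).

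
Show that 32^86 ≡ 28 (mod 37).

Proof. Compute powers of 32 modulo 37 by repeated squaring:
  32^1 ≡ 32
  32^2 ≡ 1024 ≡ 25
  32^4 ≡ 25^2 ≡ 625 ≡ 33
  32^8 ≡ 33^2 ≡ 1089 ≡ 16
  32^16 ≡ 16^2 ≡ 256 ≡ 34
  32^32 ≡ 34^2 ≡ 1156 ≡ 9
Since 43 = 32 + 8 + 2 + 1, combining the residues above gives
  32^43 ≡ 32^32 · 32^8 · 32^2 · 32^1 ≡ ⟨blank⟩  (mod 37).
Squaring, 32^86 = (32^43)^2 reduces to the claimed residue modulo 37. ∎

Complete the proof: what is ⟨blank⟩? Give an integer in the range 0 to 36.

Multiply the listed residues: 9 · 16 · 25 · 32 = 144 → 3600 → 115200.
Reducing modulo 37: 115200 = 3113·37 + 19, so 32^43 ≡ 19.

19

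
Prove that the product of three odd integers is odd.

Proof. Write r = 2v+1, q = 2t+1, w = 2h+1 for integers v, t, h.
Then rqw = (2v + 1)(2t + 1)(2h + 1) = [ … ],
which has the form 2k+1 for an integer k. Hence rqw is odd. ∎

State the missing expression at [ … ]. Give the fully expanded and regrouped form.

(2v + 1)(2t + 1)(2h + 1) = 8htv + 4ht + 4hv + 2h + 4tv + 2t + 2v + 1
= 2(4htv + 2ht + 2hv + h + 2tv + t + v) + 1.
Since 4htv + 2ht + 2hv + h + 2tv + t + v is an integer, the product is of the form 2k+1 for an integer k.

2(4htv + 2ht + 2hv + h + 2tv + t + v) + 1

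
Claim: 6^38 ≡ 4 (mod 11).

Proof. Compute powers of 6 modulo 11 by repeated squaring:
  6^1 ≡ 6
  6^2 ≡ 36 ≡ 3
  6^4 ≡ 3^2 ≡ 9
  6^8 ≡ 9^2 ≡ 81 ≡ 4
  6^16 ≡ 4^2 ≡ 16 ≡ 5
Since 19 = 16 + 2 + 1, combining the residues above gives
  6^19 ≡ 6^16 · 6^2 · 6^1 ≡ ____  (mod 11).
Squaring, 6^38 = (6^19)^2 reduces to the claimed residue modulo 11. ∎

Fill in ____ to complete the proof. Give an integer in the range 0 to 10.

2

6^16 · 6^2 · 6^1 ≡ 5 · 3 · 6 = 90.
90 mod 11 = 2, so 6^19 ≡ 2 (mod 11).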